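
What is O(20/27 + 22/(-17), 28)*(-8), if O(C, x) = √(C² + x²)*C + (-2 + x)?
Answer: -208 + 4064*√41309605/210681 ≈ -84.019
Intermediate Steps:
O(C, x) = -2 + x + C*√(C² + x²) (O(C, x) = C*√(C² + x²) + (-2 + x) = -2 + x + C*√(C² + x²))
O(20/27 + 22/(-17), 28)*(-8) = (-2 + 28 + (20/27 + 22/(-17))*√((20/27 + 22/(-17))² + 28²))*(-8) = (-2 + 28 + (20*(1/27) + 22*(-1/17))*√((20*(1/27) + 22*(-1/17))² + 784))*(-8) = (-2 + 28 + (20/27 - 22/17)*√((20/27 - 22/17)² + 784))*(-8) = (-2 + 28 - 254*√((-254/459)² + 784)/459)*(-8) = (-2 + 28 - 254*√(64516/210681 + 784)/459)*(-8) = (-2 + 28 - 508*√41309605/210681)*(-8) = (26 - 508*√41309605/210681)*(-8) = -208 + 4064*√41309605/210681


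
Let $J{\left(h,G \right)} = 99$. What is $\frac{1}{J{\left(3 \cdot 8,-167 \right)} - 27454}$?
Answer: $- \frac{1}{27355} \approx -3.6556 \cdot 10^{-5}$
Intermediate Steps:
$\frac{1}{J{\left(3 \cdot 8,-167 \right)} - 27454} = \frac{1}{99 - 27454} = \frac{1}{-27355} = - \frac{1}{27355}$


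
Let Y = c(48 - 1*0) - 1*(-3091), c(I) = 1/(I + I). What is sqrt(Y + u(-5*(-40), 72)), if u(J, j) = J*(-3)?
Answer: sqrt(1434822)/24 ≈ 49.910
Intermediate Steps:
c(I) = 1/(2*I)
u(J, j) = -3*J
Y = 296737/96 (Y = 1/(2*(48 - 1*0)) - 1*(-3091) = 1/(2*(48 + 0)) + 3091 = (1/2)/48 + 3091 = (1/2)*(1/48) + 3091 = 1/96 + 3091 = 296737/96 ≈ 3091.0)
sqrt(Y + u(-5*(-40), 72)) = sqrt(296737/96 - (-15)*(-40)) = sqrt(296737/96 - 3*200) = sqrt(296737/96 - 600) = sqrt(239137/96) = sqrt(1434822)/24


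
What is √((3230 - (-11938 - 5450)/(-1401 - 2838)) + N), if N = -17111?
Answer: 7*I*√6984773/157 ≈ 117.84*I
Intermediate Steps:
√((3230 - (-11938 - 5450)/(-1401 - 2838)) + N) = √((3230 - (-11938 - 5450)/(-1401 - 2838)) - 17111) = √((3230 - (-17388)/(-4239)) - 17111) = √((3230 - (-17388)*(-1)/4239) - 17111) = √((3230 - 1*644/157) - 17111) = √((3230 - 644/157) - 17111) = √(506466/157 - 17111) = √(-2179961/157) = 7*I*√6984773/157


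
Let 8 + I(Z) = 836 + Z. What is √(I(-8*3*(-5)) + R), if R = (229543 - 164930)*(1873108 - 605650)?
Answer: √81894264702 ≈ 2.8617e+5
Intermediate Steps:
I(Z) = 828 + Z (I(Z) = -8 + (836 + Z) = 828 + Z)
R = 81894263754 (R = 64613*1267458 = 81894263754)
√(I(-8*3*(-5)) + R) = √((828 - 8*3*(-5)) + 81894263754) = √((828 - 24*(-5)) + 81894263754) = √((828 + 120) + 81894263754) = √(948 + 81894263754) = √81894264702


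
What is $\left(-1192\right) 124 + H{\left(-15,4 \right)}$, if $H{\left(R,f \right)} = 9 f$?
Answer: $-147772$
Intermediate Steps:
$\left(-1192\right) 124 + H{\left(-15,4 \right)} = \left(-1192\right) 124 + 9 \cdot 4 = -147808 + 36 = -147772$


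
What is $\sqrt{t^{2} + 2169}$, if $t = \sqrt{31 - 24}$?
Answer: $8 \sqrt{34} \approx 46.648$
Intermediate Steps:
$t = \sqrt{7} \approx 2.6458$
$\sqrt{t^{2} + 2169} = \sqrt{\left(\sqrt{7}\right)^{2} + 2169} = \sqrt{7 + 2169} = \sqrt{2176} = 8 \sqrt{34}$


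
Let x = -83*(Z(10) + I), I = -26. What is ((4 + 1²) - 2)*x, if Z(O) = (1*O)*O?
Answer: -18426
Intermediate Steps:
Z(O) = O² (Z(O) = O*O = O²)
x = -6142 (x = -83*(10² - 26) = -83*(100 - 26) = -83*74 = -6142)
((4 + 1²) - 2)*x = ((4 + 1²) - 2)*(-6142) = ((4 + 1) - 2)*(-6142) = (5 - 2)*(-6142) = 3*(-6142) = -18426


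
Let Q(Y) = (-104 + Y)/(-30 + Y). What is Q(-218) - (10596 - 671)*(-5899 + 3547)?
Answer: 2894606561/124 ≈ 2.3344e+7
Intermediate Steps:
Q(Y) = (-104 + Y)/(-30 + Y)
Q(-218) - (10596 - 671)*(-5899 + 3547) = (-104 - 218)/(-30 - 218) - (10596 - 671)*(-5899 + 3547) = -322/(-248) - 9925*(-2352) = -1/248*(-322) - 1*(-23343600) = 161/124 + 23343600 = 2894606561/124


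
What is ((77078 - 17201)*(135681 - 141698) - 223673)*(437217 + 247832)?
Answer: -246962618345518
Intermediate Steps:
((77078 - 17201)*(135681 - 141698) - 223673)*(437217 + 247832) = (59877*(-6017) - 223673)*685049 = (-360279909 - 223673)*685049 = -360503582*685049 = -246962618345518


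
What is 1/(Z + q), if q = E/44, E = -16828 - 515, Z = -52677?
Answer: -44/2335131 ≈ -1.8843e-5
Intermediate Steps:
E = -17343
q = -17343/44 ≈ -394.16
1/(Z + q) = 1/(-52677 - 17343/44) = 1/(-2335131/44) = -44/2335131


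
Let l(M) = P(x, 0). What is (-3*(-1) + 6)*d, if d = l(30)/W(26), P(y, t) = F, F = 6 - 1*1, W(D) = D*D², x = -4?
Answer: 45/17576 ≈ 0.0025603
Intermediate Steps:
W(D) = D³
F = 5 (F = 6 - 1 = 5)
P(y, t) = 5
l(M) = 5
d = 5/17576 (d = 5/(26³) = 5/17576 ≈ 0.00028448)
(-3*(-1) + 6)*d = (-3*(-1) + 6)*(5/17576) = (3 + 6)*(5/17576) = 9*(5/17576) = 45/17576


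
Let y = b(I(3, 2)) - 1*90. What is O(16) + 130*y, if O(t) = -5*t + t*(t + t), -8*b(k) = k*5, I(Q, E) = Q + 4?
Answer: -47347/4 ≈ -11837.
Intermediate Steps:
I(Q, E) = 4 + Q
b(k) = -5*k/8 (b(k) = -k*5/8 = -5*k/8)
O(t) = -5*t + 2*t² (O(t) = -5*t + t*(2*t) = -5*t + 2*t²)
y = -755/8 (y = -5*(4 + 3)/8 - 1*90 = -5/8*7 - 90 = -35/8 - 90 = -755/8 ≈ -94.375)
O(16) + 130*y = 16*(-5 + 2*16) + 130*(-755/8) = 16*(-5 + 32) - 49075/4 = 16*27 - 49075/4 = 432 - 49075/4 = -47347/4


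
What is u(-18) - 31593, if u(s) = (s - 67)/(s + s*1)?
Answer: -1137263/36 ≈ -31591.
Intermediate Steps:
u(s) = (-67 + s)/(2*s) (u(s) = (-67 + s)/(s + s) = (-67 + s)/((2*s)) = (-67 + s)*(1/(2*s)) = (-67 + s)/(2*s))
u(-18) - 31593 = (½)*(-67 - 18)/(-18) - 31593 = (½)*(-1/18)*(-85) - 31593 = 85/36 - 31593 = -1137263/36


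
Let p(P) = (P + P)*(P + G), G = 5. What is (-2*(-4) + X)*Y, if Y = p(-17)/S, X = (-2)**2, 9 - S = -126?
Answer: 544/15 ≈ 36.267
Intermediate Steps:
S = 135 (S = 9 - 1*(-126) = 9 + 126 = 135)
X = 4
p(P) = 2*P*(5 + P) (p(P) = (P + P)*(P + 5) = (2*P)*(5 + P) = 2*P*(5 + P))
Y = 136/45 (Y = (2*(-17)*(5 - 17))/135 = (2*(-17)*(-12))*(1/135) = 408*(1/135) = 136/45 ≈ 3.0222)
(-2*(-4) + X)*Y = (-2*(-4) + 4)*(136/45) = (8 + 4)*(136/45) = 12*(136/45) = 544/15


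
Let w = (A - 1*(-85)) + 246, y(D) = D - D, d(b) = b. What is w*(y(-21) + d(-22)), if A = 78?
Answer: -8998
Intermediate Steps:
y(D) = 0
w = 409 (w = (78 - 1*(-85)) + 246 = (78 + 85) + 246 = 163 + 246 = 409)
w*(y(-21) + d(-22)) = 409*(0 - 22) = 409*(-22) = -8998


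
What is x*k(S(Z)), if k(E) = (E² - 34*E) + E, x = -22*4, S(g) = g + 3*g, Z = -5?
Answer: -93280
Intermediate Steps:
S(g) = 4*g
x = -88
k(E) = E² - 33*E
x*k(S(Z)) = -88*4*(-5)*(-33 + 4*(-5)) = -(-1760)*(-33 - 20) = -(-1760)*(-53) = -88*1060 = -93280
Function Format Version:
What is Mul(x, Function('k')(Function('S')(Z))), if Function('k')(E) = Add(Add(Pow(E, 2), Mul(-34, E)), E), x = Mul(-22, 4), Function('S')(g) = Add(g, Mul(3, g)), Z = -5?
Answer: -93280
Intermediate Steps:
Function('S')(g) = Mul(4, g)
x = -88
Function('k')(E) = Add(Pow(E, 2), Mul(-33, E))
Mul(x, Function('k')(Function('S')(Z))) = Mul(-88, Mul(Mul(4, -5), Add(-33, Mul(4, -5)))) = Mul(-88, Mul(-20, Add(-33, -20))) = Mul(-88, Mul(-20, -53)) = Mul(-88, 1060) = -93280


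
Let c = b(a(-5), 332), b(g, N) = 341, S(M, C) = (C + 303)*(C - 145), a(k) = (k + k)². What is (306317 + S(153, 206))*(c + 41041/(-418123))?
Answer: 48087779212132/418123 ≈ 1.1501e+8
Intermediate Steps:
a(k) = 4*k² (a(k) = (2*k)² = 4*k²)
S(M, C) = (-145 + C)*(303 + C) (S(M, C) = (303 + C)*(-145 + C) = (-145 + C)*(303 + C))
c = 341
(306317 + S(153, 206))*(c + 41041/(-418123)) = (306317 + (-43935 + 206² + 158*206))*(341 + 41041/(-418123)) = (306317 + (-43935 + 42436 + 32548))*(341 + 41041*(-1/418123)) = (306317 + 31049)*(341 - 41041/418123) = 337366*(142538902/418123) = 48087779212132/418123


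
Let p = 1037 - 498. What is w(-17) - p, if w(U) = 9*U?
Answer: -692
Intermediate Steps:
p = 539
w(-17) - p = 9*(-17) - 1*539 = -153 - 539 = -692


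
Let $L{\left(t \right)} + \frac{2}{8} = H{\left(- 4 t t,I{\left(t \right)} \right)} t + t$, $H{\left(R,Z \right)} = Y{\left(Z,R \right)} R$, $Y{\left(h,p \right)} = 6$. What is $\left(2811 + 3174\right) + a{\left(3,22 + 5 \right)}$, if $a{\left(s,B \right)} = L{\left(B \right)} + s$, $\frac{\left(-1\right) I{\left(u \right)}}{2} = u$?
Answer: $- \frac{1865509}{4} \approx -4.6638 \cdot 10^{5}$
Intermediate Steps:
$I{\left(u \right)} = - 2 u$
$H{\left(R,Z \right)} = 6 R$
$L{\left(t \right)} = - \frac{1}{4} + t - 24 t^{3}$ ($L{\left(t \right)} = - \frac{1}{4} + \left(6 - 4 t t t + t\right) = - \frac{1}{4} + \left(6 \left(- 4 t^{2}\right) t + t\right) = - \frac{1}{4} + \left(- 24 t^{2} t + t\right) = - \frac{1}{4} - \left(- t + 24 t^{3}\right) = - \frac{1}{4} + t - 24 t^{3}$)
$a{\left(s,B \right)} = - \frac{1}{4} + B + s - 24 B^{3}$ ($a{\left(s,B \right)} = \left(- \frac{1}{4} + B - 24 B^{3}\right) + s = - \frac{1}{4} + B + s - 24 B^{3}$)
$\left(2811 + 3174\right) + a{\left(3,22 + 5 \right)} = \left(2811 + 3174\right) + \left(- \frac{1}{4} + \left(22 + 5\right) + 3 - 24 \left(22 + 5\right)^{3}\right) = 5985 + \left(- \frac{1}{4} + 27 + 3 - 24 \cdot 27^{3}\right) = 5985 + \left(- \frac{1}{4} + 27 + 3 - 472392\right) = 5985 - \frac{1889449}{4} = - \frac{1865509}{4}$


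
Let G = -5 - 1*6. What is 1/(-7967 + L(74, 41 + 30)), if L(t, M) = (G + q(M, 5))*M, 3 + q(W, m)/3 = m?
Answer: -1/8322 ≈ -0.00012016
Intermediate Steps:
q(W, m) = -9 + 3*m
G = -11 (G = -5 - 6 = -11)
L(t, M) = -5*M (L(t, M) = (-11 + (-9 + 3*5))*M = (-11 + (-9 + 15))*M = (-11 + 6)*M = -5*M)
1/(-7967 + L(74, 41 + 30)) = 1/(-7967 - 5*(41 + 30)) = 1/(-7967 - 5*71) = 1/(-7967 - 355) = 1/(-8322) = -1/8322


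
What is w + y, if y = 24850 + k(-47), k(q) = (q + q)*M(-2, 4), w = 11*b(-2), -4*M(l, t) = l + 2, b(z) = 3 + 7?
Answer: 24960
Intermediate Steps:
b(z) = 10
M(l, t) = -½ - l/4 (M(l, t) = -(l + 2)/4 = -(2 + l)/4 = -½ - l/4)
w = 110 (w = 11*10 = 110)
k(q) = 0 (k(q) = (q + q)*(-½ - ¼*(-2)) = (2*q)*(-½ + ½) = (2*q)*0 = 0)
y = 24850 (y = 24850 + 0 = 24850)
w + y = 110 + 24850 = 24960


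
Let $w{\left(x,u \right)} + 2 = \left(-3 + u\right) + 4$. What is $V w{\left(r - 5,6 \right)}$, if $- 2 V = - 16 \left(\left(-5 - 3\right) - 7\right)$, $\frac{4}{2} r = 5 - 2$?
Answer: $-600$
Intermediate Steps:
$r = \frac{3}{2}$ ($r = \frac{5 - 2}{2} = \frac{1}{2} \cdot 3 = \frac{3}{2} \approx 1.5$)
$w{\left(x,u \right)} = -1 + u$ ($w{\left(x,u \right)} = -2 + \left(\left(-3 + u\right) + 4\right) = -2 + \left(1 + u\right) = -1 + u$)
$V = -120$ ($V = - \frac{\left(-16\right) \left(\left(-5 - 3\right) - 7\right)}{2} = - \frac{\left(-16\right) \left(-8 - 7\right)}{2} = - \frac{\left(-16\right) \left(-15\right)}{2} = \left(- \frac{1}{2}\right) 240 = -120$)
$V w{\left(r - 5,6 \right)} = - 120 \left(-1 + 6\right) = \left(-120\right) 5 = -600$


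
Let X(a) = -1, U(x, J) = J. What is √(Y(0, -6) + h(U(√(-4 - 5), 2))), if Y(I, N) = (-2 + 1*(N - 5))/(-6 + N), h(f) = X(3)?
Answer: √3/6 ≈ 0.28868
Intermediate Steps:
h(f) = -1
Y(I, N) = (-7 + N)/(-6 + N) (Y(I, N) = (-2 + 1*(-5 + N))/(-6 + N) = (-2 + (-5 + N))/(-6 + N) = (-7 + N)/(-6 + N))
√(Y(0, -6) + h(U(√(-4 - 5), 2))) = √((-7 - 6)/(-6 - 6) - 1) = √(-13/(-12) - 1) = √(-1/12*(-13) - 1) = √(13/12 - 1) = √(1/12) = √3/6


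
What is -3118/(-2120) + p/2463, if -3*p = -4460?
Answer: 16247051/7832340 ≈ 2.0744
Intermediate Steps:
p = 4460/3 (p = -⅓*(-4460) = 4460/3 ≈ 1486.7)
-3118/(-2120) + p/2463 = -3118/(-2120) + (4460/3)/2463 = -3118*(-1/2120) + (4460/3)*(1/2463) = 1559/1060 + 4460/7389 = 16247051/7832340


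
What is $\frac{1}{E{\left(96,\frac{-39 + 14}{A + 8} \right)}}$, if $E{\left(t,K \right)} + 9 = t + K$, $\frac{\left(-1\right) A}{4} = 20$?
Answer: $\frac{72}{6289} \approx 0.011449$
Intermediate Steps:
$A = -80$ ($A = \left(-4\right) 20 = -80$)
$E{\left(t,K \right)} = -9 + K + t$ ($E{\left(t,K \right)} = -9 + \left(t + K\right) = -9 + \left(K + t\right) = -9 + K + t$)
$\frac{1}{E{\left(96,\frac{-39 + 14}{A + 8} \right)}} = \frac{1}{-9 + \frac{-39 + 14}{-80 + 8} + 96} = \frac{1}{-9 - \frac{25}{-72} + 96} = \frac{1}{-9 - - \frac{25}{72} + 96} = \frac{1}{-9 + \frac{25}{72} + 96} = \frac{1}{\frac{6289}{72}} = \frac{72}{6289}$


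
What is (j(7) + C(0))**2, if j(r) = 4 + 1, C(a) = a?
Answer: 25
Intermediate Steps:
j(r) = 5
(j(7) + C(0))**2 = (5 + 0)**2 = 5**2 = 25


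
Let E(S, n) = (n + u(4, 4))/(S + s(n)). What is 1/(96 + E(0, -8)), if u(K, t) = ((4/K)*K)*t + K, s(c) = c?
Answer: 2/189 ≈ 0.010582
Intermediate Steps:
u(K, t) = K + 4*t (u(K, t) = 4*t + K = K + 4*t)
E(S, n) = (20 + n)/(S + n) (E(S, n) = (n + (4 + 4*4))/(S + n) = (n + (4 + 16))/(S + n) = (n + 20)/(S + n) = (20 + n)/(S + n))
1/(96 + E(0, -8)) = 1/(96 + (20 - 8)/(0 - 8)) = 1/(96 + 12/(-8)) = 1/(96 - 1/8*12) = 1/(96 - 3/2) = 1/(189/2) = 2/189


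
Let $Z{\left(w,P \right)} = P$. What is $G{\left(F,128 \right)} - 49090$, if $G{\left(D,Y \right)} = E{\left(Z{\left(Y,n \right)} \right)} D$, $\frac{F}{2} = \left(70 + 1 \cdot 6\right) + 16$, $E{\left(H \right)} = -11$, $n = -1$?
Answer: $-51114$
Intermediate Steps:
$F = 184$ ($F = 2 \left(\left(70 + 1 \cdot 6\right) + 16\right) = 2 \left(\left(70 + 6\right) + 16\right) = 2 \left(76 + 16\right) = 2 \cdot 92 = 184$)
$G{\left(D,Y \right)} = - 11 D$
$G{\left(F,128 \right)} - 49090 = \left(-11\right) 184 - 49090 = -2024 - 49090 = -51114$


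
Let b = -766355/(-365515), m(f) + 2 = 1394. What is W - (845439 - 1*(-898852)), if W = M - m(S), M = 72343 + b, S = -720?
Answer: -122326020749/73103 ≈ -1.6733e+6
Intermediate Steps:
m(f) = 1392 (m(f) = -2 + 1394 = 1392)
b = 153271/73103 (b = -766355*(-1/365515) = 153271/73103 ≈ 2.0966)
M = 5288643600/73103 (M = 72343 + 153271/73103 = 5288643600/73103 ≈ 72345.)
W = 5186884224/73103 (W = 5288643600/73103 - 1*1392 = 5288643600/73103 - 1392 = 5186884224/73103 ≈ 70953.)
W - (845439 - 1*(-898852)) = 5186884224/73103 - (845439 - 1*(-898852)) = 5186884224/73103 - (845439 + 898852) = 5186884224/73103 - 1*1744291 = 5186884224/73103 - 1744291 = -122326020749/73103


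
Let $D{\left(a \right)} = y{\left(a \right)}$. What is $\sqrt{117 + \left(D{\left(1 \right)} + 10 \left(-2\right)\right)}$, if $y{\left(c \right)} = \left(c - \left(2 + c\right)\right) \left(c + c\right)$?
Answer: $\sqrt{93} \approx 9.6436$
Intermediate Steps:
$y{\left(c \right)} = - 4 c$ ($y{\left(c \right)} = - 2 \cdot 2 c = - 4 c$)
$D{\left(a \right)} = - 4 a$
$\sqrt{117 + \left(D{\left(1 \right)} + 10 \left(-2\right)\right)} = \sqrt{117 + \left(\left(-4\right) 1 + 10 \left(-2\right)\right)} = \sqrt{117 - 24} = \sqrt{93}$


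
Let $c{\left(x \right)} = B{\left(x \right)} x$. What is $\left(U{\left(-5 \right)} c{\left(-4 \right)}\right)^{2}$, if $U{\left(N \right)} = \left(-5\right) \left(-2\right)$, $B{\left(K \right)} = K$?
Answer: $25600$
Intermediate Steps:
$c{\left(x \right)} = x^{2}$ ($c{\left(x \right)} = x x = x^{2}$)
$U{\left(N \right)} = 10$
$\left(U{\left(-5 \right)} c{\left(-4 \right)}\right)^{2} = \left(10 \left(-4\right)^{2}\right)^{2} = \left(10 \cdot 16\right)^{2} = 160^{2} = 25600$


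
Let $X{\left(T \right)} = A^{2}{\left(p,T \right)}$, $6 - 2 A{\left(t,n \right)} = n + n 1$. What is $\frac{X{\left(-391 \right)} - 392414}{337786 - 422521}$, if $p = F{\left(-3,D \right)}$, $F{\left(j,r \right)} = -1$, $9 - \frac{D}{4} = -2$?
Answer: $\frac{237178}{84735} \approx 2.7991$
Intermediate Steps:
$D = 44$ ($D = 36 - -8 = 36 + 8 = 44$)
$p = -1$
$A{\left(t,n \right)} = 3 - n$ ($A{\left(t,n \right)} = 3 - \frac{n + n 1}{2} = 3 - \frac{n + n}{2} = 3 - \frac{2 n}{2} = 3 - n$)
$X{\left(T \right)} = \left(3 - T\right)^{2}$
$\frac{X{\left(-391 \right)} - 392414}{337786 - 422521} = \frac{\left(-3 - 391\right)^{2} - 392414}{337786 - 422521} = \frac{\left(-394\right)^{2} - 392414}{-84735} = \left(155236 - 392414\right) \left(- \frac{1}{84735}\right) = \left(-237178\right) \left(- \frac{1}{84735}\right) = \frac{237178}{84735}$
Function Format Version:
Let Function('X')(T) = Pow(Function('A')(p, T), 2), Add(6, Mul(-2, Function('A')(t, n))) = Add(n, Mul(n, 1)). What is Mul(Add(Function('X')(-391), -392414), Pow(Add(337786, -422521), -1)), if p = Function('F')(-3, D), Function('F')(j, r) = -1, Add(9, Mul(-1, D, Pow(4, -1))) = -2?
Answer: Rational(237178, 84735) ≈ 2.7991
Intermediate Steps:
D = 44 (D = Add(36, Mul(-4, -2)) = Add(36, 8) = 44)
p = -1
Function('A')(t, n) = Add(3, Mul(-1, n)) (Function('A')(t, n) = Add(3, Mul(Rational(-1, 2), Add(n, Mul(n, 1)))) = Add(3, Mul(Rational(-1, 2), Add(n, n))) = Add(3, Mul(Rational(-1, 2), Mul(2, n))) = Add(3, Mul(-1, n)))
Function('X')(T) = Pow(Add(3, Mul(-1, T)), 2)
Mul(Add(Function('X')(-391), -392414), Pow(Add(337786, -422521), -1)) = Mul(Add(Pow(Add(-3, -391), 2), -392414), Pow(Add(337786, -422521), -1)) = Mul(Add(Pow(-394, 2), -392414), Pow(-84735, -1)) = Mul(Add(155236, -392414), Rational(-1, 84735)) = Mul(-237178, Rational(-1, 84735)) = Rational(237178, 84735)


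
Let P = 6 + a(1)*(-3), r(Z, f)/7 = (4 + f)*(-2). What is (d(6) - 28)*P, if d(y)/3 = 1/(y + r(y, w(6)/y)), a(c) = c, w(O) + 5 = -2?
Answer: -8511/101 ≈ -84.267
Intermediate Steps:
w(O) = -7 (w(O) = -5 - 2 = -7)
r(Z, f) = -56 - 14*f (r(Z, f) = 7*((4 + f)*(-2)) = 7*(-8 - 2*f) = -56 - 14*f)
d(y) = 3/(-56 + y + 98/y) (d(y) = 3/(y + (-56 - (-98)/y)) = 3/(y + (-56 + 98/y)) = 3/(-56 + y + 98/y))
P = 3 (P = 6 + 1*(-3) = 6 - 3 = 3)
(d(6) - 28)*P = (-3*6/(-98 - 1*6*(-56 + 6)) - 28)*3 = (-3*6/(-98 - 1*6*(-50)) - 28)*3 = (-3*6/(-98 + 300) - 28)*3 = (-3*6/202 - 28)*3 = (-3*6*1/202 - 28)*3 = (-9/101 - 28)*3 = -2837/101*3 = -8511/101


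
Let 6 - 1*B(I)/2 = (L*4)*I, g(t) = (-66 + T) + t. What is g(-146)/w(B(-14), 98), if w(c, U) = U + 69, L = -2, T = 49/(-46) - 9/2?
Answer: -5004/3841 ≈ -1.3028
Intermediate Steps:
T = -128/23 (T = 49*(-1/46) - 9*1/2 = -49/46 - 9/2 = -128/23 ≈ -5.5652)
g(t) = -1646/23 + t (g(t) = (-66 - 128/23) + t = -1646/23 + t)
B(I) = 12 + 16*I (B(I) = 12 - 2*(-2*4)*I = 12 - (-16)*I = 12 + 16*I)
w(c, U) = 69 + U
g(-146)/w(B(-14), 98) = (-1646/23 - 146)/(69 + 98) = -5004/23/167 = -5004/23*1/167 = -5004/3841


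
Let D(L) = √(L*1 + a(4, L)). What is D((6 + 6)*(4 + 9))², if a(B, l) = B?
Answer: 160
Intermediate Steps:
D(L) = √(4 + L) (D(L) = √(L*1 + 4) = √(L + 4) = √(4 + L))
D((6 + 6)*(4 + 9))² = (√(4 + (6 + 6)*(4 + 9)))² = (√(4 + 12*13))² = (√(4 + 156))² = (√160)² = (4*√10)² = 160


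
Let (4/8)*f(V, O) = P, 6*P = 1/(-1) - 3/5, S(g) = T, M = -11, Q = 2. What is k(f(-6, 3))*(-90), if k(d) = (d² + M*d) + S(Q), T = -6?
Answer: -68/5 ≈ -13.600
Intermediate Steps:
S(g) = -6
P = -4/15 (P = (1/(-1) - 3/5)/6 = (1*(-1) - 3*⅕)/6 = (-1 - ⅗)/6 = (⅙)*(-8/5) = -4/15 ≈ -0.26667)
f(V, O) = -8/15 (f(V, O) = 2*(-4/15) = -8/15)
k(d) = -6 + d² - 11*d (k(d) = (d² - 11*d) - 6 = -6 + d² - 11*d)
k(f(-6, 3))*(-90) = (-6 + (-8/15)² - 11*(-8/15))*(-90) = (-6 + 64/225 + 88/15)*(-90) = (34/225)*(-90) = -68/5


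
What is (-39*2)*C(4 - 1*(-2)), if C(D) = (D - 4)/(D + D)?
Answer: -13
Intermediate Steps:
C(D) = (-4 + D)/(2*D) (C(D) = (-4 + D)/((2*D)) = (-4 + D)*(1/(2*D)) = (-4 + D)/(2*D))
(-39*2)*C(4 - 1*(-2)) = (-39*2)*((-4 + (4 - 1*(-2)))/(2*(4 - 1*(-2)))) = -39*(-4 + (4 + 2))/(4 + 2) = -39*(-4 + 6)/6 = -39*2/6 = -78*⅙ = -13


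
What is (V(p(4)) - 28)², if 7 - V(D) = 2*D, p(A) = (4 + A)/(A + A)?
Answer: 529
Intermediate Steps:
p(A) = (4 + A)/(2*A) (p(A) = (4 + A)/((2*A)) = (4 + A)*(1/(2*A)) = (4 + A)/(2*A))
V(D) = 7 - 2*D
(V(p(4)) - 28)² = ((7 - (4 + 4)/4) - 28)² = ((7 - 8/4) - 28)² = ((7 - 2*1) - 28)² = ((7 - 2) - 28)² = (5 - 28)² = (-23)² = 529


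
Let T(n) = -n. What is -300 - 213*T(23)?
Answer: 4599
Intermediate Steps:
-300 - 213*T(23) = -300 - (-213)*23 = -300 - 213*(-23) = -300 + 4899 = 4599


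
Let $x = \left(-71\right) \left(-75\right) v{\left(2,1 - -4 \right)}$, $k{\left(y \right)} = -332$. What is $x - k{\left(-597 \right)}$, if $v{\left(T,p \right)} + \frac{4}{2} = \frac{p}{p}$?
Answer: $-4993$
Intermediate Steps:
$v{\left(T,p \right)} = -1$ ($v{\left(T,p \right)} = -2 + \frac{p}{p} = -2 + 1 = -1$)
$x = -5325$ ($x = \left(-71\right) \left(-75\right) \left(-1\right) = 5325 \left(-1\right) = -5325$)
$x - k{\left(-597 \right)} = -5325 - -332 = -5325 + 332 = -4993$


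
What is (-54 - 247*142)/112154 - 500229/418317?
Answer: -11799553807/7819320803 ≈ -1.5090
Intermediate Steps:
(-54 - 247*142)/112154 - 500229/418317 = (-54 - 35074)*(1/112154) - 500229*1/418317 = -35128*1/112154 - 166743/139439 = -17564/56077 - 166743/139439 = -11799553807/7819320803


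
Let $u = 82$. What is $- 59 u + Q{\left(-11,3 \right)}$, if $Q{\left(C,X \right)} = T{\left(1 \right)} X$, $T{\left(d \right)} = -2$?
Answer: $-4844$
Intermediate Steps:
$Q{\left(C,X \right)} = - 2 X$
$- 59 u + Q{\left(-11,3 \right)} = \left(-59\right) 82 - 6 = -4838 - 6 = -4844$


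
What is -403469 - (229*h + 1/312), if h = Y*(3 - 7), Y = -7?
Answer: -127882873/312 ≈ -4.0988e+5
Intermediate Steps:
h = 28 (h = -7*(3 - 7) = -7*(-4) = 28)
-403469 - (229*h + 1/312) = -403469 - (229*28 + 1/312) = -403469 - (6412 + 1/312) = -403469 - 1*2000545/312 = -403469 - 2000545/312 = -127882873/312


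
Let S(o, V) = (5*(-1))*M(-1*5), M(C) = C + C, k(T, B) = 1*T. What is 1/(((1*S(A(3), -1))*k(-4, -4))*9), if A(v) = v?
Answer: -1/1800 ≈ -0.00055556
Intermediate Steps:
k(T, B) = T
M(C) = 2*C
S(o, V) = 50 (S(o, V) = (5*(-1))*(2*(-1*5)) = -10*(-5) = -5*(-10) = 50)
1/(((1*S(A(3), -1))*k(-4, -4))*9) = 1/(((1*50)*(-4))*9) = 1/((50*(-4))*9) = 1/(-200*9) = 1/(-1800) = -1/1800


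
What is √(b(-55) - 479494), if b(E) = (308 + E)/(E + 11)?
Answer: 27*I*√2631/2 ≈ 692.46*I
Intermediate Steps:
b(E) = (308 + E)/(11 + E)
√(b(-55) - 479494) = √((308 - 55)/(11 - 55) - 479494) = √(253/(-44) - 479494) = √(-1/44*253 - 479494) = √(-23/4 - 479494) = √(-1917999/4) = 27*I*√2631/2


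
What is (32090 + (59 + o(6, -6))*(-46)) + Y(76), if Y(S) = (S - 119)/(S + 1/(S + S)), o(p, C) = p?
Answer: 336185764/11553 ≈ 29099.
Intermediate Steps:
Y(S) = (-119 + S)/(S + 1/(2*S))
(32090 + (59 + o(6, -6))*(-46)) + Y(76) = (32090 + (59 + 6)*(-46)) + 2*76*(-119 + 76)/(1 + 2*76²) = (32090 + 65*(-46)) + 2*76*(-43)/(1 + 2*5776) = (32090 - 2990) + 2*76*(-43)/(1 + 11552) = 29100 + 2*76*(-43)/11553 = 29100 + 2*76*(1/11553)*(-43) = 29100 - 6536/11553 = 336185764/11553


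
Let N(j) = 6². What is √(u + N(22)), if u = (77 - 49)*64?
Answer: 2*√457 ≈ 42.755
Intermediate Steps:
N(j) = 36
u = 1792 (u = 28*64 = 1792)
√(u + N(22)) = √(1792 + 36) = √1828 = 2*√457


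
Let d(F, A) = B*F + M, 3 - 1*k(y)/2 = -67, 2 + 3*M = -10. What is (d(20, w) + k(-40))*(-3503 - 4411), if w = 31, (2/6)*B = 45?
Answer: -22444104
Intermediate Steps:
B = 135 (B = 3*45 = 135)
M = -4 (M = -2/3 + (1/3)*(-10) = -2/3 - 10/3 = -4)
k(y) = 140 (k(y) = 6 - 2*(-67) = 6 + 134 = 140)
d(F, A) = -4 + 135*F (d(F, A) = 135*F - 4 = -4 + 135*F)
(d(20, w) + k(-40))*(-3503 - 4411) = ((-4 + 135*20) + 140)*(-3503 - 4411) = ((-4 + 2700) + 140)*(-7914) = (2696 + 140)*(-7914) = 2836*(-7914) = -22444104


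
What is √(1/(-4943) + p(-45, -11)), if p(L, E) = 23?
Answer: 6*√15609994/4943 ≈ 4.7958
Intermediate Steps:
√(1/(-4943) + p(-45, -11)) = √(1/(-4943) + 23) = √(-1/4943 + 23) = √(113688/4943) = 6*√15609994/4943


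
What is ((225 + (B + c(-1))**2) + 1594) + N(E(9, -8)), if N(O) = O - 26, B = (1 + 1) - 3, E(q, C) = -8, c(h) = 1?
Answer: 1785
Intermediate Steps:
B = -1 (B = 2 - 3 = -1)
N(O) = -26 + O
((225 + (B + c(-1))**2) + 1594) + N(E(9, -8)) = ((225 + (-1 + 1)**2) + 1594) + (-26 - 8) = ((225 + 0**2) + 1594) - 34 = ((225 + 0) + 1594) - 34 = (225 + 1594) - 34 = 1819 - 34 = 1785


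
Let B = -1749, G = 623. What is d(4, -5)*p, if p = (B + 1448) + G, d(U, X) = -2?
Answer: -644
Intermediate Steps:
p = 322 (p = (-1749 + 1448) + 623 = -301 + 623 = 322)
d(4, -5)*p = -2*322 = -644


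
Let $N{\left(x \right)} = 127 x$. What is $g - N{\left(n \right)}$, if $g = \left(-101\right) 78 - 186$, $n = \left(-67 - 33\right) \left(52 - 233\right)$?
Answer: $-2306764$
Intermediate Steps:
$n = 18100$ ($n = \left(-100\right) \left(-181\right) = 18100$)
$g = -8064$ ($g = -7878 - 186 = -8064$)
$g - N{\left(n \right)} = -8064 - 127 \cdot 18100 = -8064 - 2298700 = -2306764$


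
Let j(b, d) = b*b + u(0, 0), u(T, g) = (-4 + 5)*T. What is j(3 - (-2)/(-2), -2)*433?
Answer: 1732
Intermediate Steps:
u(T, g) = T (u(T, g) = 1*T = T)
j(b, d) = b² (j(b, d) = b*b + 0 = b² + 0 = b²)
j(3 - (-2)/(-2), -2)*433 = (3 - (-2)/(-2))²*433 = (3 - (-2)*(-1)/2)²*433 = (3 - 1*1)²*433 = (3 - 1)²*433 = 2²*433 = 4*433 = 1732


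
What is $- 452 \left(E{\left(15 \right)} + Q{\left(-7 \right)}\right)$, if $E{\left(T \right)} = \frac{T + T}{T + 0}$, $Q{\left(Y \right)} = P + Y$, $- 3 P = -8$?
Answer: $\frac{3164}{3} \approx 1054.7$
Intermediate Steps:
$P = \frac{8}{3}$ ($P = \left(- \frac{1}{3}\right) \left(-8\right) = \frac{8}{3} \approx 2.6667$)
$Q{\left(Y \right)} = \frac{8}{3} + Y$
$E{\left(T \right)} = 2$ ($E{\left(T \right)} = \frac{2 T}{T} = 2$)
$- 452 \left(E{\left(15 \right)} + Q{\left(-7 \right)}\right) = - 452 \left(2 + \left(\frac{8}{3} - 7\right)\right) = - 452 \left(2 - \frac{13}{3}\right) = \left(-452\right) \left(- \frac{7}{3}\right) = \frac{3164}{3}$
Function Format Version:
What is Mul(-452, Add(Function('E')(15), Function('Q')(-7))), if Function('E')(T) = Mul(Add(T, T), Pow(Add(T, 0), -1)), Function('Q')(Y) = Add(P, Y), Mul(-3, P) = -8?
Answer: Rational(3164, 3) ≈ 1054.7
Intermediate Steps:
P = Rational(8, 3) (P = Mul(Rational(-1, 3), -8) = Rational(8, 3) ≈ 2.6667)
Function('Q')(Y) = Add(Rational(8, 3), Y)
Function('E')(T) = 2 (Function('E')(T) = Mul(Mul(2, T), Pow(T, -1)) = 2)
Mul(-452, Add(Function('E')(15), Function('Q')(-7))) = Mul(-452, Add(2, Add(Rational(8, 3), -7))) = Mul(-452, Add(2, Rational(-13, 3))) = Mul(-452, Rational(-7, 3)) = Rational(3164, 3)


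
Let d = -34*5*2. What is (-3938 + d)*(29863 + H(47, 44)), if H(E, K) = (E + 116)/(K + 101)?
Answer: -18525014844/145 ≈ -1.2776e+8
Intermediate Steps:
d = -340 (d = -170*2 = -340)
H(E, K) = (116 + E)/(101 + K)
(-3938 + d)*(29863 + H(47, 44)) = (-3938 - 340)*(29863 + (116 + 47)/(101 + 44)) = -4278*(29863 + 163/145) = -4278*4330298/145 = -18525014844/145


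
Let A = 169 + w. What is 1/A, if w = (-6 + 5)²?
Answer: 1/170 ≈ 0.0058824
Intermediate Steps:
w = 1 (w = (-1)² = 1)
A = 170 (A = 169 + 1 = 170)
1/A = 1/170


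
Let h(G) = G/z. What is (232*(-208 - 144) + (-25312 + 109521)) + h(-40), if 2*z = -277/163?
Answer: 718005/277 ≈ 2592.1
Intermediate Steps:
z = -277/326 (z = (-277/163)/2 = (-277*1/163)/2 = (½)*(-277/163) = -277/326 ≈ -0.84969)
h(G) = -326*G/277 (h(G) = G/(-277/326) = G*(-326/277) = -326*G/277)
(232*(-208 - 144) + (-25312 + 109521)) + h(-40) = (232*(-208 - 144) + (-25312 + 109521)) - 326/277*(-40) = (232*(-352) + 84209) + 13040/277 = (-81664 + 84209) + 13040/277 = 2545 + 13040/277 = 718005/277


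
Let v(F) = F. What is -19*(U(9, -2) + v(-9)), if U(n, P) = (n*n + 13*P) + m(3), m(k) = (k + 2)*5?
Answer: -1349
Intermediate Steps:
m(k) = 10 + 5*k (m(k) = (2 + k)*5 = 10 + 5*k)
U(n, P) = 25 + n² + 13*P (U(n, P) = (n*n + 13*P) + (10 + 5*3) = (n² + 13*P) + (10 + 15) = (n² + 13*P) + 25 = 25 + n² + 13*P)
-19*(U(9, -2) + v(-9)) = -19*((25 + 9² + 13*(-2)) - 9) = -19*((25 + 81 - 26) - 9) = -19*(80 - 9) = -19*71 = -1349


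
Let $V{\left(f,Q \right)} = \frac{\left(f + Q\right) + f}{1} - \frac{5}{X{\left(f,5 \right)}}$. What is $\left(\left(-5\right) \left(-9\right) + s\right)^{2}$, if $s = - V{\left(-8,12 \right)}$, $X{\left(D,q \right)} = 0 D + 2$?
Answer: $\frac{10609}{4} \approx 2652.3$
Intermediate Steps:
$X{\left(D,q \right)} = 2$ ($X{\left(D,q \right)} = 0 + 2 = 2$)
$V{\left(f,Q \right)} = - \frac{5}{2} + Q + 2 f$ ($V{\left(f,Q \right)} = \frac{\left(f + Q\right) + f}{1} - \frac{5}{2} = \left(\left(Q + f\right) + f\right) 1 - \frac{5}{2} = \left(Q + 2 f\right) 1 - \frac{5}{2} = \left(Q + 2 f\right) - \frac{5}{2} = - \frac{5}{2} + Q + 2 f$)
$s = \frac{13}{2}$ ($s = - (- \frac{5}{2} + 12 + 2 \left(-8\right)) = - (- \frac{5}{2} + 12 - 16) = \left(-1\right) \left(- \frac{13}{2}\right) = \frac{13}{2} \approx 6.5$)
$\left(\left(-5\right) \left(-9\right) + s\right)^{2} = \left(\left(-5\right) \left(-9\right) + \frac{13}{2}\right)^{2} = \left(45 + \frac{13}{2}\right)^{2} = \left(\frac{103}{2}\right)^{2} = \frac{10609}{4}$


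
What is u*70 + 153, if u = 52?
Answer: 3793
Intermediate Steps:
u*70 + 153 = 52*70 + 153 = 3640 + 153 = 3793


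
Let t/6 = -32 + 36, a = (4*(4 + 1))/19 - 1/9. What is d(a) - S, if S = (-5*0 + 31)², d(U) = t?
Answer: -937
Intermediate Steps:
a = 161/171 (a = (4*5)*(1/19) - 1*⅑ = 20*(1/19) - ⅑ = 20/19 - ⅑ = 161/171 ≈ 0.94152)
t = 24 (t = 6*(-32 + 36) = 6*4 = 24)
d(U) = 24
S = 961 (S = (0 + 31)² = 31² = 961)
d(a) - S = 24 - 1*961 = 24 - 961 = -937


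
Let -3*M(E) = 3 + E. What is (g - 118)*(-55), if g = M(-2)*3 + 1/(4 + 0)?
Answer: 26125/4 ≈ 6531.3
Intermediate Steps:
M(E) = -1 - E/3 (M(E) = -(3 + E)/3 = -1 - E/3)
g = -3/4 (g = (-1 - 1/3*(-2))*3 + 1/(4 + 0) = (-1 + 2/3)*3 + 1/4 = -1/3*3 + 1/4 = -1 + 1/4 = -3/4 ≈ -0.75000)
(g - 118)*(-55) = (-3/4 - 118)*(-55) = -475/4*(-55) = 26125/4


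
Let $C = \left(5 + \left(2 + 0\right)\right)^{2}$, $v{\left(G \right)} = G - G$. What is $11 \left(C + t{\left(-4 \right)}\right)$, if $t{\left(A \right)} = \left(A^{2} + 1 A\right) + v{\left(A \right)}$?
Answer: $671$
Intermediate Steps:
$v{\left(G \right)} = 0$
$C = 49$ ($C = \left(5 + 2\right)^{2} = 7^{2} = 49$)
$t{\left(A \right)} = A + A^{2}$ ($t{\left(A \right)} = \left(A^{2} + 1 A\right) + 0 = \left(A^{2} + A\right) + 0 = \left(A + A^{2}\right) + 0 = A + A^{2}$)
$11 \left(C + t{\left(-4 \right)}\right) = 11 \left(49 - 4 \left(1 - 4\right)\right) = 11 \left(49 - -12\right) = 11 \left(49 + 12\right) = 11 \cdot 61 = 671$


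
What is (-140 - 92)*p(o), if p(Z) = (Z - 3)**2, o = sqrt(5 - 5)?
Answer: -2088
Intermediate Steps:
o = 0 (o = sqrt(0) = 0)
p(Z) = (-3 + Z)**2
(-140 - 92)*p(o) = (-140 - 92)*(-3 + 0)**2 = -232*(-3)**2 = -232*9 = -2088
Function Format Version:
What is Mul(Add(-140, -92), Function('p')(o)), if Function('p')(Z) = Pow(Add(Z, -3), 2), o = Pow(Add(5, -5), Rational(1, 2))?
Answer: -2088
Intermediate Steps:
o = 0 (o = Pow(0, Rational(1, 2)) = 0)
Function('p')(Z) = Pow(Add(-3, Z), 2)
Mul(Add(-140, -92), Function('p')(o)) = Mul(Add(-140, -92), Pow(Add(-3, 0), 2)) = Mul(-232, Pow(-3, 2)) = Mul(-232, 9) = -2088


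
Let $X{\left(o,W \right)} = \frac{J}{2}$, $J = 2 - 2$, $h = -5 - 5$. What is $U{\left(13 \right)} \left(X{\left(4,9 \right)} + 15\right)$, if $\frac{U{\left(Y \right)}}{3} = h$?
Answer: $-450$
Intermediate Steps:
$h = -10$ ($h = -5 - 5 = -10$)
$J = 0$ ($J = 2 - 2 = 0$)
$U{\left(Y \right)} = -30$ ($U{\left(Y \right)} = 3 \left(-10\right) = -30$)
$X{\left(o,W \right)} = 0$ ($X{\left(o,W \right)} = \frac{0}{2} = 0 \cdot \frac{1}{2} = 0$)
$U{\left(13 \right)} \left(X{\left(4,9 \right)} + 15\right) = - 30 \left(0 + 15\right) = \left(-30\right) 15 = -450$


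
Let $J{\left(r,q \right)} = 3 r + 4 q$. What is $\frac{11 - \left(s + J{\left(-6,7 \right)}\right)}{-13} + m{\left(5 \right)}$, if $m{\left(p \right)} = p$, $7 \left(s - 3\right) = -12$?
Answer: $\frac{457}{91} \approx 5.022$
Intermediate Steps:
$s = \frac{9}{7}$ ($s = 3 + \frac{1}{7} \left(-12\right) = 3 - \frac{12}{7} = \frac{9}{7} \approx 1.2857$)
$\frac{11 - \left(s + J{\left(-6,7 \right)}\right)}{-13} + m{\left(5 \right)} = \frac{11 - \left(\frac{9}{7} + \left(3 \left(-6\right) + 4 \cdot 7\right)\right)}{-13} + 5 = - \frac{11 - \left(\frac{9}{7} + \left(-18 + 28\right)\right)}{13} + 5 = - \frac{11 - \left(\frac{9}{7} + 10\right)}{13} + 5 = - \frac{11 - \frac{79}{7}}{13} + 5 = \left(- \frac{1}{13}\right) \left(- \frac{2}{7}\right) + 5 = \frac{2}{91} + 5 = \frac{457}{91}$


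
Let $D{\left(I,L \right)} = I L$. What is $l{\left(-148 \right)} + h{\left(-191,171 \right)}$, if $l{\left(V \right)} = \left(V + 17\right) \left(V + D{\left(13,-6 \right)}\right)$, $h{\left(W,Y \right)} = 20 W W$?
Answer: $759226$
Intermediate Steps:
$h{\left(W,Y \right)} = 20 W^{2}$
$l{\left(V \right)} = \left(-78 + V\right) \left(17 + V\right)$ ($l{\left(V \right)} = \left(V + 17\right) \left(V + 13 \left(-6\right)\right) = \left(17 + V\right) \left(V - 78\right) = \left(17 + V\right) \left(-78 + V\right) = \left(-78 + V\right) \left(17 + V\right)$)
$l{\left(-148 \right)} + h{\left(-191,171 \right)} = \left(-1326 + \left(-148\right)^{2} - -9028\right) + 20 \left(-191\right)^{2} = \left(-1326 + 21904 + 9028\right) + 20 \cdot 36481 = 29606 + 729620 = 759226$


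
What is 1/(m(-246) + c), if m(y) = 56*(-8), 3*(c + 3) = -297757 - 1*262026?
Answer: -3/561136 ≈ -5.3463e-6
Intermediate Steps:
c = -559792/3 (c = -3 + (-297757 - 1*262026)/3 = -3 + (-297757 - 262026)/3 = -3 + (1/3)*(-559783) = -3 - 559783/3 = -559792/3 ≈ -1.8660e+5)
m(y) = -448
1/(m(-246) + c) = 1/(-448 - 559792/3) = 1/(-561136/3) = -3/561136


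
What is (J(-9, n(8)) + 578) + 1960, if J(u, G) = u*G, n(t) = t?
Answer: 2466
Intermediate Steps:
J(u, G) = G*u
(J(-9, n(8)) + 578) + 1960 = (8*(-9) + 578) + 1960 = (-72 + 578) + 1960 = 506 + 1960 = 2466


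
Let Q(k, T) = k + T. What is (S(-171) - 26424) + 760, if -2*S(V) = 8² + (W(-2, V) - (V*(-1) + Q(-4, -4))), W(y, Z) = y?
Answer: -51227/2 ≈ -25614.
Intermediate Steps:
Q(k, T) = T + k
S(V) = -35 - V/2 (S(V) = -(8² + (-2 - (V*(-1) + (-4 - 4))))/2 = -(64 + (-2 - (-V - 8)))/2 = -(64 + (-2 - (-8 - V)))/2 = -(64 + (-2 + (8 + V)))/2 = -(64 + (6 + V))/2 = -(70 + V)/2 = -35 - V/2)
(S(-171) - 26424) + 760 = ((-35 - ½*(-171)) - 26424) + 760 = ((-35 + 171/2) - 26424) + 760 = (101/2 - 26424) + 760 = -52747/2 + 760 = -51227/2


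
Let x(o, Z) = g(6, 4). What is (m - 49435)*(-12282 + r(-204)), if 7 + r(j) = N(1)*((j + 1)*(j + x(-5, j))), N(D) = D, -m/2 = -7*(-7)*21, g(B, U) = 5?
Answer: -1447365244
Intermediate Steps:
x(o, Z) = 5
m = -2058 (m = -2*(-7*(-7))*21 = -98*21 = -2*1029 = -2058)
r(j) = -7 + (1 + j)*(5 + j) (r(j) = -7 + 1*((j + 1)*(j + 5)) = -7 + 1*((1 + j)*(5 + j)) = -7 + (1 + j)*(5 + j))
(m - 49435)*(-12282 + r(-204)) = (-2058 - 49435)*(-12282 + (-2 + (-204)² + 6*(-204))) = -51493*(-12282 + (-2 + 41616 - 1224)) = -51493*(-12282 + 40390) = -51493*28108 = -1447365244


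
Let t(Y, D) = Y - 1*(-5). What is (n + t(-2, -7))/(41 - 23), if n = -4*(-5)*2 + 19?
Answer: 31/9 ≈ 3.4444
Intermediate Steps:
t(Y, D) = 5 + Y (t(Y, D) = Y + 5 = 5 + Y)
n = 59 (n = 20*2 + 19 = 40 + 19 = 59)
(n + t(-2, -7))/(41 - 23) = (59 + (5 - 2))/(41 - 23) = (59 + 3)/18 = 62*(1/18) = 31/9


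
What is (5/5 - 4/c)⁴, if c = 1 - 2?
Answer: 625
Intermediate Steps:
c = -1
(5/5 - 4/c)⁴ = (5/5 - 4/(-1))⁴ = (5*(⅕) - 4*(-1))⁴ = (1 + 4)⁴ = 5⁴ = 625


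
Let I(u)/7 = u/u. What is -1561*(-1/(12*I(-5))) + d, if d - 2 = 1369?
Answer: 16675/12 ≈ 1389.6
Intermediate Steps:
I(u) = 7 (I(u) = 7*(u/u) = 7*1 = 7)
d = 1371 (d = 2 + 1369 = 1371)
-1561*(-1/(12*I(-5))) + d = -1561/((6*(-2))*7) + 1371 = -1561/((-12*7)) + 1371 = -1561/(-84) + 1371 = -1561*(-1/84) + 1371 = 223/12 + 1371 = 16675/12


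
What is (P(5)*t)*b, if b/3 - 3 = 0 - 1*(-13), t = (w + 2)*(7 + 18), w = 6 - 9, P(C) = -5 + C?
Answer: 0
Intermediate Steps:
w = -3
t = -25 (t = (-3 + 2)*(7 + 18) = -1*25 = -25)
b = 48 (b = 9 + 3*(0 - 1*(-13)) = 9 + 3*(0 + 13) = 9 + 3*13 = 9 + 39 = 48)
(P(5)*t)*b = ((-5 + 5)*(-25))*48 = (0*(-25))*48 = 0*48 = 0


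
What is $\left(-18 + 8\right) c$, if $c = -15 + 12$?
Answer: $30$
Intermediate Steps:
$c = -3$
$\left(-18 + 8\right) c = \left(-18 + 8\right) \left(-3\right) = \left(-10\right) \left(-3\right) = 30$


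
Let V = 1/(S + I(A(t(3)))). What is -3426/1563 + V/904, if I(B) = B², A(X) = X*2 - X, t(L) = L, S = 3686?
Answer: -3814599239/1740285880 ≈ -2.1919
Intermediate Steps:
A(X) = X (A(X) = 2*X - X = X)
V = 1/3695 (V = 1/(3686 + 3²) = 1/(3686 + 9) = 1/3695 ≈ 0.00027064)
-3426/1563 + V/904 = -3426/1563 + (1/3695)/904 = -3426*1/1563 + (1/3695)*(1/904) = -1142/521 + 1/3340280 = -3814599239/1740285880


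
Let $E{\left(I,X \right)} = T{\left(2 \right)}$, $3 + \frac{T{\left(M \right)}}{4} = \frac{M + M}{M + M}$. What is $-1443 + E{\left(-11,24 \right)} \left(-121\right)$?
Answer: $-475$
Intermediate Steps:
$T{\left(M \right)} = -8$ ($T{\left(M \right)} = -12 + 4 \frac{M + M}{M + M} = -12 + 4 \frac{2 M}{2 M} = -12 + 4 \cdot 2 M \frac{1}{2 M} = -12 + 4 \cdot 1 = -12 + 4 = -8$)
$E{\left(I,X \right)} = -8$
$-1443 + E{\left(-11,24 \right)} \left(-121\right) = -1443 - -968 = -1443 + 968 = -475$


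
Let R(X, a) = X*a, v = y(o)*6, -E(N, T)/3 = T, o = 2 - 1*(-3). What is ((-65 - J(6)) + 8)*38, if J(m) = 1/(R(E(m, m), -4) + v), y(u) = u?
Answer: -110485/51 ≈ -2166.4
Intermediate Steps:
o = 5 (o = 2 + 3 = 5)
E(N, T) = -3*T
v = 30 (v = 5*6 = 30)
J(m) = 1/(30 + 12*m) (J(m) = 1/(-3*m*(-4) + 30) = 1/(12*m + 30) = 1/(30 + 12*m))
((-65 - J(6)) + 8)*38 = ((-65 - 1/(6*(5 + 2*6))) + 8)*38 = ((-65 - 1/(6*(5 + 12))) + 8)*38 = ((-65 - 1/(6*17)) + 8)*38 = ((-65 - 1*1/102) + 8)*38 = ((-65 - 1/102) + 8)*38 = (-6631/102 + 8)*38 = -5815/102*38 = -110485/51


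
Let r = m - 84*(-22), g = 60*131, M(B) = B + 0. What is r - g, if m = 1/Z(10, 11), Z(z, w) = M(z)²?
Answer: -601199/100 ≈ -6012.0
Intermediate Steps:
M(B) = B
Z(z, w) = z²
m = 1/100 (m = 1/(10²) = 1/100 ≈ 0.010000)
g = 7860
r = 184801/100 (r = 1/100 - 84*(-22) = 1/100 + 1848 = 184801/100 ≈ 1848.0)
r - g = 184801/100 - 1*7860 = 184801/100 - 7860 = -601199/100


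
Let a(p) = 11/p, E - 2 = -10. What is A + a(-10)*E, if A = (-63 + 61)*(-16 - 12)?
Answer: 324/5 ≈ 64.800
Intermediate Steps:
E = -8 (E = 2 - 10 = -8)
A = 56 (A = -2*(-28) = 56)
A + a(-10)*E = 56 + (11/(-10))*(-8) = 56 + (11*(-1/10))*(-8) = 56 - 11/10*(-8) = 56 + 44/5 = 324/5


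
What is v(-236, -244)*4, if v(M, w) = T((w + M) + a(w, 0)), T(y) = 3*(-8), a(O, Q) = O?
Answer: -96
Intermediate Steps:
T(y) = -24
v(M, w) = -24
v(-236, -244)*4 = -24*4 = -96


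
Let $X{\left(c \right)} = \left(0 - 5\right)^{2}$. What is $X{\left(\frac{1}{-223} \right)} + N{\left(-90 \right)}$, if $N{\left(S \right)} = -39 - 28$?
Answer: $-42$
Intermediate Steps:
$X{\left(c \right)} = 25$ ($X{\left(c \right)} = \left(-5\right)^{2} = 25$)
$N{\left(S \right)} = -67$
$X{\left(\frac{1}{-223} \right)} + N{\left(-90 \right)} = 25 - 67 = -42$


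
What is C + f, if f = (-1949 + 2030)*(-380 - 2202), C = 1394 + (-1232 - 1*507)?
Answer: -209487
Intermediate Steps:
C = -345 (C = 1394 + (-1232 - 507) = 1394 - 1739 = -345)
f = -209142 (f = 81*(-2582) = -209142)
C + f = -345 - 209142 = -209487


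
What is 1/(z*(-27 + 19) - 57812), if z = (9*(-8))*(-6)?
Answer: -1/61268 ≈ -1.6322e-5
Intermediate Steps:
z = 432 (z = -72*(-6) = 432)
1/(z*(-27 + 19) - 57812) = 1/(432*(-27 + 19) - 57812) = 1/(432*(-8) - 57812) = 1/(-3456 - 57812) = 1/(-61268) = -1/61268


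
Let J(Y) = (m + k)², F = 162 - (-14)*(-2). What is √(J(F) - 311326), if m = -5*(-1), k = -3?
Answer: I*√311322 ≈ 557.96*I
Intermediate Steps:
F = 134 (F = 162 - 1*28 = 162 - 28 = 134)
m = 5
J(Y) = 4 (J(Y) = (5 - 3)² = 2² = 4)
√(J(F) - 311326) = √(4 - 311326) = √(-311322) = I*√311322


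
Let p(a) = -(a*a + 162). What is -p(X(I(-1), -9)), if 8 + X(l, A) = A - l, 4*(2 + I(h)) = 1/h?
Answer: 6073/16 ≈ 379.56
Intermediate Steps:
I(h) = -2 + 1/(4*h)
X(l, A) = -8 + A - l (X(l, A) = -8 + (A - l) = -8 + A - l)
p(a) = -162 - a² (p(a) = -(a² + 162) = -(162 + a²) = -162 - a²)
-p(X(I(-1), -9)) = -(-162 - (-8 - 9 - (-2 + (¼)/(-1)))²) = -(-162 - (-8 - 9 - (-2 + (¼)*(-1)))²) = -(-162 - (-8 - 9 - (-2 - ¼))²) = -(-162 - (-8 - 9 - 1*(-9/4))²) = -(-162 - (-8 - 9 + 9/4)²) = -(-162 - (-59/4)²) = -(-162 - 1*3481/16) = -(-162 - 3481/16) = -1*(-6073/16) = 6073/16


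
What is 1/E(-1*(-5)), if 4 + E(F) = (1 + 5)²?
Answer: 1/32 ≈ 0.031250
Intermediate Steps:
E(F) = 32 (E(F) = -4 + (1 + 5)² = -4 + 6² = -4 + 36 = 32)
1/E(-1*(-5)) = 1/32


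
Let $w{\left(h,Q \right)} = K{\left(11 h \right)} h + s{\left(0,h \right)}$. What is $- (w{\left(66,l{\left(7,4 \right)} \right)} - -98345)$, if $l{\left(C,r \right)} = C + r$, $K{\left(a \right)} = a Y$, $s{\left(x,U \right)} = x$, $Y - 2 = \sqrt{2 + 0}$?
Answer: $-194177 - 47916 \sqrt{2} \approx -2.6194 \cdot 10^{5}$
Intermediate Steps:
$Y = 2 + \sqrt{2}$ ($Y = 2 + \sqrt{2 + 0} = 2 + \sqrt{2} \approx 3.4142$)
$K{\left(a \right)} = a \left(2 + \sqrt{2}\right)$
$w{\left(h,Q \right)} = 11 h^{2} \left(2 + \sqrt{2}\right)$ ($w{\left(h,Q \right)} = 11 h \left(2 + \sqrt{2}\right) h + 0 = 11 h^{2} \left(2 + \sqrt{2}\right) + 0 = 11 h^{2} \left(2 + \sqrt{2}\right)$)
$- (w{\left(66,l{\left(7,4 \right)} \right)} - -98345) = - (11 \cdot 66^{2} \left(2 + \sqrt{2}\right) - -98345) = - (11 \cdot 4356 \left(2 + \sqrt{2}\right) + 98345) = - (\left(95832 + 47916 \sqrt{2}\right) + 98345) = - (194177 + 47916 \sqrt{2}) = -194177 - 47916 \sqrt{2}$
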